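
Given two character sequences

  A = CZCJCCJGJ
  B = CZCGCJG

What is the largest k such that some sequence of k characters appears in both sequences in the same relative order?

Let dp[i][j] be the LCS length of the first i characters of A and the first j characters of B. dp[i][j] = dp[i-1][j-1]+1 when the i-th and j-th characters match, else max(dp[i-1][j], dp[i][j-1]).
    ·  C  Z  C  G  C  J  G
 ·  0  0  0  0  0  0  0  0
 C  0  1  1  1  1  1  1  1
 Z  0  1  2  2  2  2  2  2
 C  0  1  2  3  3  3  3  3
 J  0  1  2  3  3  3  4  4
 C  0  1  2  3  3  4  4  4
 C  0  1  2  3  3  4  4  4
 J  0  1  2  3  3  4  5  5
 G  0  1  2  3  4  4  5  6
 J  0  1  2  3  4  4  5  6
dp[9][7] = 6. One LCS (by backtracking along matches): CZCCJG.

6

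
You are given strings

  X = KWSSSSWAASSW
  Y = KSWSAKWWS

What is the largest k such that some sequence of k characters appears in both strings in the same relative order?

Match K at X[1]=Y[1] → W at X[2]=Y[3] → S at X[3]=Y[4] → W at X[7]=Y[8] → S at X[11]=Y[9] — 5 characters in the same relative order in both. Since dp[12][9] = 5, nothing longer is possible.

5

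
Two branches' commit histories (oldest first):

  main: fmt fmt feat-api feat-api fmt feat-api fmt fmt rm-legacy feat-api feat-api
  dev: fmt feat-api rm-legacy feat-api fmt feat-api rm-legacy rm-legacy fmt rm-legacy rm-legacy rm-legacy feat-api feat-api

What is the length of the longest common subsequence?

9

Pick fmt [2,1] → feat-api [3,2] → feat-api [4,4] → fmt [5,5] → feat-api [6,6] → fmt [7,9] → rm-legacy [9,12] → feat-api [10,13] → feat-api [11,14]; all 9 commits appear in both, in order. Since dp[11][14] = 9, nothing longer is possible.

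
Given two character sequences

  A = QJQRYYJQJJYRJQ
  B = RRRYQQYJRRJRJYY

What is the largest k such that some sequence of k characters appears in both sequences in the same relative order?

Pick Q (A #1, B #5); then Q (A #3, B #6); then Y (A #6, B #7); then J (A #7, B #8); then J (A #9, B #11); then J (A #10, B #13); then Y (A #11, B #15); all 7 characters appear in both, in order. Since dp[14][15] = 7, nothing longer is possible.

7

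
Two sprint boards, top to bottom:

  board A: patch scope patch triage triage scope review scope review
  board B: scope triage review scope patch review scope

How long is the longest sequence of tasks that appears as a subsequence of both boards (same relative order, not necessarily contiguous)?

Pick scope at board A[2]=board B[1], triage at board A[4]=board B[2], scope at board A[6]=board B[4], review at board A[7]=board B[6], scope at board A[8]=board B[7]; all 5 tasks appear in both, in order. dp[9][7] = 5 confirms this is the maximum.

5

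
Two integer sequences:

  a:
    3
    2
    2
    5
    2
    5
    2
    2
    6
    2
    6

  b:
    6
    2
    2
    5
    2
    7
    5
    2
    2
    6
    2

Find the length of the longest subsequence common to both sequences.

Pick 2 [2,2] → 2 [3,3] → 5 [4,4] → 2 [5,5] → 5 [6,7] → 2 [7,8] → 2 [8,9] → 6 [9,10] → 2 [10,11]; all 9 values appear in both, in order. The LCS DP gives dp[11][11] = 9, so this is optimal.

9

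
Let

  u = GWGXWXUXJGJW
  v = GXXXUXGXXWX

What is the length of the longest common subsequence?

7

Let dp[i][j] be the LCS length of the first i characters of u and the first j characters of v. dp[i][j] = dp[i-1][j-1]+1 when the i-th and j-th characters match, else max(dp[i-1][j], dp[i][j-1]).
    ·  G  X  X  X  U  X  G  X  X  W  X
 ·  0  0  0  0  0  0  0  0  0  0  0  0
 G  0  1  1  1  1  1  1  1  1  1  1  1
 W  0  1  1  1  1  1  1  1  1  1  2  2
 G  0  1  1  1  1  1  1  2  2  2  2  2
 X  0  1  2  2  2  2  2  2  3  3  3  3
 W  0  1  2  2  2  2  2  2  3  3  4  4
 X  0  1  2  3  3  3  3  3  3  4  4  5
 U  0  1  2  3  3  4  4  4  4  4  4  5
 X  0  1  2  3  4  4  5  5  5  5  5  5
 J  0  1  2  3  4  4  5  5  5  5  5  5
 G  0  1  2  3  4  4  5  6  6  6  6  6
 J  0  1  2  3  4  4  5  6  6  6  6  6
 W  0  1  2  3  4  4  5  6  6  6  7  7
dp[12][11] = 7. One LCS (by backtracking along matches): GXXUXGW.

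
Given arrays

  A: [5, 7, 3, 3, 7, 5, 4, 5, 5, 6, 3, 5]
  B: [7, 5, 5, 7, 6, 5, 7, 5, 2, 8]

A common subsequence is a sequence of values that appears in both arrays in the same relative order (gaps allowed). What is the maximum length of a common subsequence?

5

Pick 7 at A[5]=B[1] → 5 at A[6]=B[2] → 5 at A[8]=B[3] → 5 at A[9]=B[6] → 5 at A[12]=B[8]; all 5 values appear in both, in order. Since dp[12][10] = 5, nothing longer is possible.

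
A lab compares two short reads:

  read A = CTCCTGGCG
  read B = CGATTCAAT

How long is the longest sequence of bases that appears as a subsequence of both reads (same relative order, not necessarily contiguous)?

4

Pick C (read A #1, read B #1); then T (read A #2, read B #5); then C (read A #3, read B #6); then T (read A #5, read B #9); all 4 bases appear in both, in order. The LCS DP gives dp[9][9] = 4, so this is optimal.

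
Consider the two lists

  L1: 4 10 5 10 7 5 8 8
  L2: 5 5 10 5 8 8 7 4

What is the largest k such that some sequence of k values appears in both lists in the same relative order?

5

Let dp[i][j] be the LCS length of the first i values of L1 and the first j values of L2. dp[i][j] = dp[i-1][j-1]+1 when the i-th and j-th values match, else max(dp[i-1][j], dp[i][j-1]).
    ·  5  5 10  5  8  8  7  4
 ·  0  0  0  0  0  0  0  0  0
 4  0  0  0  0  0  0  0  0  1
10  0  0  0  1  1  1  1  1  1
 5  0  1  1  1  2  2  2  2  2
10  0  1  1  2  2  2  2  2  2
 7  0  1  1  2  2  2  2  3  3
 5  0  1  2  2  3  3  3  3  3
 8  0  1  2  2  3  4  4  4  4
 8  0  1  2  2  3  4  5  5  5
dp[8][8] = 5. One LCS (by backtracking along matches): 5, 10, 5, 8, 8.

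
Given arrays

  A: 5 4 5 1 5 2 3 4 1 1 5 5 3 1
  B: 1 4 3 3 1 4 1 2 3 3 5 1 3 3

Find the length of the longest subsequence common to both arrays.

Taking 4 [2,6] → 1 [4,7] → 2 [6,8] → 3 [7,10] → 1 [9,12] → 3 [13,14] gives a common subsequence of length 6. The LCS DP gives dp[14][14] = 6, so this is optimal.

6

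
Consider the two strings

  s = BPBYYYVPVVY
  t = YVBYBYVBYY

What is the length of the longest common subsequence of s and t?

Pick B at s[1]=t[3] → B at s[3]=t[5] → Y at s[4]=t[6] → Y at s[6]=t[9] → Y at s[11]=t[10]; all 5 characters appear in both, in order, and the DP table's final entry dp[11][10] is also 5, so no common subsequence is longer.

5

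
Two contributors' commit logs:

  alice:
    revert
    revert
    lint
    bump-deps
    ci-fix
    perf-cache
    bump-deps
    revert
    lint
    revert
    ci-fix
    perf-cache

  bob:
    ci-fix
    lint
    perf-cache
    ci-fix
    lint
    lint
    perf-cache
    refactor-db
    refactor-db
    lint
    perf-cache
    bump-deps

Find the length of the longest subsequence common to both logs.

5

One common subsequence of length 5: lint (alice #3, bob #2) → ci-fix (alice #5, bob #4) → perf-cache (alice #6, bob #7) → lint (alice #9, bob #10) → perf-cache (alice #12, bob #11), and the DP table's final entry dp[12][12] is also 5, so no common subsequence is longer.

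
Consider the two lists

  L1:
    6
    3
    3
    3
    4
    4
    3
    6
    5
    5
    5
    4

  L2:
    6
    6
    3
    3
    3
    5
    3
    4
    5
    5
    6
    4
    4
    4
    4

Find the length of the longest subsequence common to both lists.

8

Pick 6 (L1 #1, L2 #2), then 3 (L1 #2, L2 #4), then 3 (L1 #3, L2 #5), then 3 (L1 #4, L2 #7), then 4 (L1 #6, L2 #8), then 5 (L1 #9, L2 #9), then 5 (L1 #10, L2 #10), then 4 (L1 #12, L2 #15); all 8 values appear in both, in order, and the DP table's final entry dp[12][15] is also 8, so no common subsequence is longer.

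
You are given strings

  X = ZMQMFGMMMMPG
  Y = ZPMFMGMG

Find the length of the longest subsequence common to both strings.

Let dp[i][j] be the LCS length of the first i characters of X and the first j characters of Y. dp[i][j] = dp[i-1][j-1]+1 when the i-th and j-th characters match, else max(dp[i-1][j], dp[i][j-1]).
    ·  Z  P  M  F  M  G  M  G
 ·  0  0  0  0  0  0  0  0  0
 Z  0  1  1  1  1  1  1  1  1
 M  0  1  1  2  2  2  2  2  2
 Q  0  1  1  2  2  2  2  2  2
 M  0  1  1  2  2  3  3  3  3
 F  0  1  1  2  3  3  3  3  3
 G  0  1  1  2  3  3  4  4  4
 M  0  1  1  2  3  4  4  5  5
 M  0  1  1  2  3  4  4  5  5
 M  0  1  1  2  3  4  4  5  5
 M  0  1  1  2  3  4  4  5  5
 P  0  1  2  2  3  4  4  5  5
 G  0  1  2  2  3  4  5  5  6
dp[12][8] = 6. One LCS (by backtracking along matches): ZMMGMG.

6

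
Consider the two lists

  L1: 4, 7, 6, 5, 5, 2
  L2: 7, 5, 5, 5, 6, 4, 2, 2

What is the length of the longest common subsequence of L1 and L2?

Let dp[i][j] be the LCS length of the first i values of L1 and the first j values of L2. dp[i][j] = dp[i-1][j-1]+1 when the i-th and j-th values match, else max(dp[i-1][j], dp[i][j-1]).
    ·  7  5  5  5  6  4  2  2
 ·  0  0  0  0  0  0  0  0  0
 4  0  0  0  0  0  0  1  1  1
 7  0  1  1  1  1  1  1  1  1
 6  0  1  1  1  1  2  2  2  2
 5  0  1  2  2  2  2  2  2  2
 5  0  1  2  3  3  3  3  3  3
 2  0  1  2  3  3  3  3  4  4
dp[6][8] = 4. One LCS (by backtracking along matches): 7, 5, 5, 2.

4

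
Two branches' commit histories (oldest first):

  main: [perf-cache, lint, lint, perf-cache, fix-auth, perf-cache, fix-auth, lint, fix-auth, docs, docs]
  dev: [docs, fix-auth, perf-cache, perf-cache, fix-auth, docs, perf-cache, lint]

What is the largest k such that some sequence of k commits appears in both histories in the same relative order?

5

One common subsequence of length 5: perf-cache at main[1]=dev[3] → perf-cache at main[4]=dev[4] → fix-auth at main[5]=dev[5] → perf-cache at main[6]=dev[7] → lint at main[8]=dev[8], and the DP table's final entry dp[11][8] is also 5, so no common subsequence is longer.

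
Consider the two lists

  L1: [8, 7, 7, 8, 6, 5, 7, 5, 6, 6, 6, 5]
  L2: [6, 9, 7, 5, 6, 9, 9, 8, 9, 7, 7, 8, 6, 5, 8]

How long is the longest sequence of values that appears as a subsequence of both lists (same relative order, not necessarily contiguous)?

6

Taking 8 [1,8]; then 7 [2,10]; then 7 [3,11]; then 8 [4,12]; then 6 [5,13]; then 5 [6,14] gives a common subsequence of length 6. Since dp[12][15] = 6, nothing longer is possible.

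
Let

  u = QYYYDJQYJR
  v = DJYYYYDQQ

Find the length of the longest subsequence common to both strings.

5

Pick Y (u #2, v #4), Y (u #3, v #5), Y (u #4, v #6), D (u #5, v #7), Q (u #7, v #9); all 5 characters appear in both, in order. The LCS DP gives dp[10][9] = 5, so this is optimal.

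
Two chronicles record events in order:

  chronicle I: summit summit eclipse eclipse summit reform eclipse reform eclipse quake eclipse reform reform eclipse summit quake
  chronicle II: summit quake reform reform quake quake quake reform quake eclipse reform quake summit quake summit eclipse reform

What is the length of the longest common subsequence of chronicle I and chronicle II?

Pick summit [1,1], then reform [6,4], then reform [8,8], then quake [10,9], then eclipse [11,10], then reform [12,11], then summit [15,13], then quake [16,14]; all 8 events appear in both, in order. The LCS DP gives dp[16][17] = 8, so this is optimal.

8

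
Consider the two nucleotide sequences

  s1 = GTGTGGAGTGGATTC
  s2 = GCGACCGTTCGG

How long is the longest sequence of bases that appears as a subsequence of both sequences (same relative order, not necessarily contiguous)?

Match G at s1[1]=s2[1] → G at s1[6]=s2[3] → A at s1[7]=s2[4] → G at s1[8]=s2[7] → T at s1[9]=s2[9] → G at s1[10]=s2[11] → G at s1[11]=s2[12] — 7 bases in the same relative order in both. dp[15][12] = 7 confirms this is the maximum.

7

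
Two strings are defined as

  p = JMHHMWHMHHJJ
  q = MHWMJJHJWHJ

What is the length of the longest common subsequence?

7

Let dp[i][j] be the LCS length of the first i characters of p and the first j characters of q. dp[i][j] = dp[i-1][j-1]+1 when the i-th and j-th characters match, else max(dp[i-1][j], dp[i][j-1]).
    ·  M  H  W  M  J  J  H  J  W  H  J
 ·  0  0  0  0  0  0  0  0  0  0  0  0
 J  0  0  0  0  0  1  1  1  1  1  1  1
 M  0  1  1  1  1  1  1  1  1  1  1  1
 H  0  1  2  2  2  2  2  2  2  2  2  2
 H  0  1  2  2  2  2  2  3  3  3  3  3
 M  0  1  2  2  3  3  3  3  3  3  3  3
 W  0  1  2  3  3  3  3  3  3  4  4  4
 H  0  1  2  3  3  3  3  4  4  4  5  5
 M  0  1  2  3  4  4  4  4  4  4  5  5
 H  0  1  2  3  4  4  4  5  5  5  5  5
 H  0  1  2  3  4  4  4  5  5  5  6  6
 J  0  1  2  3  4  5  5  5  6  6  6  7
 J  0  1  2  3  4  5  6  6  6  6  6  7
dp[12][11] = 7. One LCS (by backtracking along matches): MHWMHHJ.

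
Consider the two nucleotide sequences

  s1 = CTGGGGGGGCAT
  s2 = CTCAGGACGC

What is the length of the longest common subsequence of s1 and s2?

Taking C (s1 #1, s2 #1) → T (s1 #2, s2 #2) → G (s1 #3, s2 #5) → G (s1 #4, s2 #6) → G (s1 #9, s2 #9) → C (s1 #10, s2 #10) gives a common subsequence of length 6. Since dp[12][10] = 6, nothing longer is possible.

6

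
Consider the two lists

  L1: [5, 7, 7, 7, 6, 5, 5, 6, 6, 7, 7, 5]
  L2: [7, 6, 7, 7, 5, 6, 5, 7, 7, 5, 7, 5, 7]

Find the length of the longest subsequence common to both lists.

8

Match 7 [2,1]; then 7 [3,3]; then 7 [4,4]; then 6 [5,6]; then 5 [6,7]; then 5 [7,10]; then 7 [10,11]; then 7 [11,13] — 8 values in the same relative order in both. Since dp[12][13] = 8, nothing longer is possible.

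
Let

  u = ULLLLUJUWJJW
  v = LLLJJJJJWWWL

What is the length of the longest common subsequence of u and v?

7

Match L (u #2, v #1) → L (u #3, v #2) → L (u #4, v #3) → J (u #7, v #6) → J (u #10, v #7) → J (u #11, v #8) → W (u #12, v #11) — 7 characters in the same relative order in both. Since dp[12][12] = 7, nothing longer is possible.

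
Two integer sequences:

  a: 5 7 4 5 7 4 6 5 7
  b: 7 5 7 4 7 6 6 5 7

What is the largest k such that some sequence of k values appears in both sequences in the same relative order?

7

Let dp[i][j] be the LCS length of the first i values of a and the first j values of b. dp[i][j] = dp[i-1][j-1]+1 when the i-th and j-th values match, else max(dp[i-1][j], dp[i][j-1]).
    ·  7  5  7  4  7  6  6  5  7
 ·  0  0  0  0  0  0  0  0  0  0
 5  0  0  1  1  1  1  1  1  1  1
 7  0  1  1  2  2  2  2  2  2  2
 4  0  1  1  2  3  3  3  3  3  3
 5  0  1  2  2  3  3  3  3  4  4
 7  0  1  2  3  3  4  4  4  4  5
 4  0  1  2  3  4  4  4  4  4  5
 6  0  1  2  3  4  4  5  5  5  5
 5  0  1  2  3  4  4  5  5  6  6
 7  0  1  2  3  4  5  5  5  6  7
dp[9][9] = 7. One LCS (by backtracking along matches): 5, 7, 4, 7, 6, 5, 7.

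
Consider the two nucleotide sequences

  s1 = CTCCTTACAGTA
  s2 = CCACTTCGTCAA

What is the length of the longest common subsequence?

Let dp[i][j] be the LCS length of the first i bases of s1 and the first j bases of s2. dp[i][j] = dp[i-1][j-1]+1 when the i-th and j-th bases match, else max(dp[i-1][j], dp[i][j-1]).
    ·  C  C  A  C  T  T  C  G  T  C  A  A
 ·  0  0  0  0  0  0  0  0  0  0  0  0  0
 C  0  1  1  1  1  1  1  1  1  1  1  1  1
 T  0  1  1  1  1  2  2  2  2  2  2  2  2
 C  0  1  2  2  2  2  2  3  3  3  3  3  3
 C  0  1  2  2  3  3  3  3  3  3  4  4  4
 T  0  1  2  2  3  4  4  4  4  4  4  4  4
 T  0  1  2  2  3  4  5  5  5  5  5  5  5
 A  0  1  2  3  3  4  5  5  5  5  5  6  6
 C  0  1  2  3  4  4  5  6  6  6  6  6  6
 A  0  1  2  3  4  4  5  6  6  6  6  7  7
 G  0  1  2  3  4  4  5  6  7  7  7  7  7
 T  0  1  2  3  4  5  5  6  7  8  8  8  8
 A  0  1  2  3  4  5  5  6  7  8  8  9  9
dp[12][12] = 9. One LCS (by backtracking along matches): CCCTTCGTA.

9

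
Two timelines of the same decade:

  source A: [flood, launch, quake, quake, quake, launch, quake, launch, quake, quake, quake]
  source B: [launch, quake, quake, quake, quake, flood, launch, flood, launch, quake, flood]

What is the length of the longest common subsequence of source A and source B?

7

Match launch [2,1], quake [3,3], quake [4,4], quake [5,5], launch [6,7], launch [8,9], quake [9,10] — 7 events in the same relative order in both. The LCS DP gives dp[11][11] = 7, so this is optimal.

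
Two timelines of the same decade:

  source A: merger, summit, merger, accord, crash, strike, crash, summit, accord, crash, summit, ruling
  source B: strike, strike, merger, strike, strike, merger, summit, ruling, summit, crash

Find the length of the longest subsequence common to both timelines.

4

Pick merger [1,6]; then summit [2,7]; then summit [8,9]; then crash [10,10]; all 4 events appear in both, in order. dp[12][10] = 4 confirms this is the maximum.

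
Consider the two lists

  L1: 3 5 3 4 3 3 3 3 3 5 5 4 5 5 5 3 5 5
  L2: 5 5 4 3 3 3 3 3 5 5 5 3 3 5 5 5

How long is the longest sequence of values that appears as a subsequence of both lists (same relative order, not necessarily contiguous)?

13

Match 5 (L1 #2, L2 #2); then 4 (L1 #4, L2 #3); then 3 (L1 #5, L2 #4); then 3 (L1 #6, L2 #5); then 3 (L1 #7, L2 #6); then 3 (L1 #8, L2 #7); then 3 (L1 #9, L2 #8); then 5 (L1 #10, L2 #9); then 5 (L1 #11, L2 #10); then 5 (L1 #13, L2 #11); then 5 (L1 #15, L2 #14); then 5 (L1 #17, L2 #15); then 5 (L1 #18, L2 #16) — 13 values in the same relative order in both. Since dp[18][16] = 13, nothing longer is possible.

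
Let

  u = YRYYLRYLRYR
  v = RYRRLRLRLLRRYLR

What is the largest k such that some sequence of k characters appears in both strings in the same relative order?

8

Pick Y (u #1, v #2) → R (u #2, v #6) → L (u #5, v #7) → R (u #6, v #8) → L (u #8, v #10) → R (u #9, v #12) → Y (u #10, v #13) → R (u #11, v #15); all 8 characters appear in both, in order. Since dp[11][15] = 8, nothing longer is possible.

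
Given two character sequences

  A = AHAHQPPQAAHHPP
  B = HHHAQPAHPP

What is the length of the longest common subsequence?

8

One common subsequence of length 8: H [2,3], A [3,4], Q [5,5], P [7,6], A [10,7], H [12,8], P [13,9], P [14,10]. Since dp[14][10] = 8, nothing longer is possible.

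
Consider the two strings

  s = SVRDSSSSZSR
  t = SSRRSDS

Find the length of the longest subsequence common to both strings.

4

Let dp[i][j] be the LCS length of the first i characters of s and the first j characters of t. dp[i][j] = dp[i-1][j-1]+1 when the i-th and j-th characters match, else max(dp[i-1][j], dp[i][j-1]).
    ·  S  S  R  R  S  D  S
 ·  0  0  0  0  0  0  0  0
 S  0  1  1  1  1  1  1  1
 V  0  1  1  1  1  1  1  1
 R  0  1  1  2  2  2  2  2
 D  0  1  1  2  2  2  3  3
 S  0  1  2  2  2  3  3  4
 S  0  1  2  2  2  3  3  4
 S  0  1  2  2  2  3  3  4
 S  0  1  2  2  2  3  3  4
 Z  0  1  2  2  2  3  3  4
 S  0  1  2  2  2  3  3  4
 R  0  1  2  3  3  3  3  4
dp[11][7] = 4. One LCS (by backtracking along matches): SRDS.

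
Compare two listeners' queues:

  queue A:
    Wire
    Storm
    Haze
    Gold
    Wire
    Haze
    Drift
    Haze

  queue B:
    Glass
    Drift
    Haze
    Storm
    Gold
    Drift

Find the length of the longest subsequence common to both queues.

3

One common subsequence of length 3: Storm (queue A #2, queue B #4) → Gold (queue A #4, queue B #5) → Drift (queue A #7, queue B #6). The LCS DP gives dp[8][6] = 3, so this is optimal.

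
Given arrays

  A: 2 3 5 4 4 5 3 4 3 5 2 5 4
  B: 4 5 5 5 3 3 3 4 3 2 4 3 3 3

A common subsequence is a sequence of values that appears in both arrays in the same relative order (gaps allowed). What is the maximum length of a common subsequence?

Match 5 (A #3, B #3); then 5 (A #6, B #4); then 3 (A #7, B #7); then 4 (A #8, B #8); then 3 (A #9, B #9); then 2 (A #11, B #10); then 4 (A #13, B #11) — 7 values in the same relative order in both, and the DP table's final entry dp[13][14] is also 7, so no common subsequence is longer.

7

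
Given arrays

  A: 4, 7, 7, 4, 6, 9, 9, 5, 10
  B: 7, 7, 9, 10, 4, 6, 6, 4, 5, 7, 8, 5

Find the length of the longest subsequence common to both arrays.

Let dp[i][j] be the LCS length of the first i values of A and the first j values of B. dp[i][j] = dp[i-1][j-1]+1 when the i-th and j-th values match, else max(dp[i-1][j], dp[i][j-1]).
    ·  7  7  9 10  4  6  6  4  5  7  8  5
 ·  0  0  0  0  0  0  0  0  0  0  0  0  0
 4  0  0  0  0  0  1  1  1  1  1  1  1  1
 7  0  1  1  1  1  1  1  1  1  1  2  2  2
 7  0  1  2  2  2  2  2  2  2  2  2  2  2
 4  0  1  2  2  2  3  3  3  3  3  3  3  3
 6  0  1  2  2  2  3  4  4  4  4  4  4  4
 9  0  1  2  3  3  3  4  4  4  4  4  4  4
 9  0  1  2  3  3  3  4  4  4  4  4  4  4
 5  0  1  2  3  3  3  4  4  4  5  5  5  5
10  0  1  2  3  4  4  4  4  4  5  5  5  5
dp[9][12] = 5. One LCS (by backtracking along matches): 7, 7, 4, 6, 5.

5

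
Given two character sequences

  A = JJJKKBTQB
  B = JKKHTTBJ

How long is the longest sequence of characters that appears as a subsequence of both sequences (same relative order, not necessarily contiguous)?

5

One common subsequence of length 5: J at A[3]=B[1]; then K at A[4]=B[2]; then K at A[5]=B[3]; then T at A[7]=B[6]; then B at A[9]=B[7]. The LCS DP gives dp[9][8] = 5, so this is optimal.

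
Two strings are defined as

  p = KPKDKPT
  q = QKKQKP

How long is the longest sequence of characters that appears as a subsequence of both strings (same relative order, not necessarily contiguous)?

4

Match K at p[1]=q[2]; then K at p[3]=q[3]; then K at p[5]=q[5]; then P at p[6]=q[6] — 4 characters in the same relative order in both, and the DP table's final entry dp[7][6] is also 4, so no common subsequence is longer.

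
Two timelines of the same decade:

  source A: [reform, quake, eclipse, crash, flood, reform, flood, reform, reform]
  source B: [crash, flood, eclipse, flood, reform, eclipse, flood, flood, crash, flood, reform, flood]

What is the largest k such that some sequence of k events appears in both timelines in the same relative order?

One common subsequence of length 6: reform [1,5], then eclipse [3,6], then crash [4,9], then flood [5,10], then reform [6,11], then flood [7,12]. The LCS DP gives dp[9][12] = 6, so this is optimal.

6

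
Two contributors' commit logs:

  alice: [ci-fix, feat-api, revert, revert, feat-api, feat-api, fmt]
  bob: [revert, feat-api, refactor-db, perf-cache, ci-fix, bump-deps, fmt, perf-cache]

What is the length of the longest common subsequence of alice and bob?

Pick revert at alice[4]=bob[1], then feat-api at alice[5]=bob[2], then fmt at alice[7]=bob[7]; all 3 commits appear in both, in order. dp[7][8] = 3 confirms this is the maximum.

3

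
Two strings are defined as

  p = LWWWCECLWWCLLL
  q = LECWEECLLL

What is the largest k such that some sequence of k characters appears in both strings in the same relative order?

One common subsequence of length 8: L [1,1]; then E [6,2]; then C [7,3]; then W [9,4]; then C [11,7]; then L [12,8]; then L [13,9]; then L [14,10]. Since dp[14][10] = 8, nothing longer is possible.

8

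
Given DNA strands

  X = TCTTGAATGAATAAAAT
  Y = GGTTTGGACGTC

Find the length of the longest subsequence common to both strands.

7

One common subsequence of length 7: T [1,3], T [3,4], T [4,5], G [5,7], A [6,8], G [9,10], T [12,11], and the DP table's final entry dp[17][12] is also 7, so no common subsequence is longer.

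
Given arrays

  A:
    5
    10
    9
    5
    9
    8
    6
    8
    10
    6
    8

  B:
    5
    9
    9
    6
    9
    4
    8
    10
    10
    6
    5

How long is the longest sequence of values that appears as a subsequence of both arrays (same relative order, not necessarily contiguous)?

Pick 5 (A #1, B #1); then 9 (A #3, B #2); then 9 (A #5, B #3); then 6 (A #7, B #4); then 8 (A #8, B #7); then 10 (A #9, B #9); then 6 (A #10, B #10); all 7 values appear in both, in order. dp[11][11] = 7 confirms this is the maximum.

7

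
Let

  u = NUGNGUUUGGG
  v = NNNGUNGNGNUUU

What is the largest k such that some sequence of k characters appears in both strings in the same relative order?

8

Let dp[i][j] be the LCS length of the first i characters of u and the first j characters of v. dp[i][j] = dp[i-1][j-1]+1 when the i-th and j-th characters match, else max(dp[i-1][j], dp[i][j-1]).
    ·  N  N  N  G  U  N  G  N  G  N  U  U  U
 ·  0  0  0  0  0  0  0  0  0  0  0  0  0  0
 N  0  1  1  1  1  1  1  1  1  1  1  1  1  1
 U  0  1  1  1  1  2  2  2  2  2  2  2  2  2
 G  0  1  1  1  2  2  2  3  3  3  3  3  3  3
 N  0  1  2  2  2  2  3  3  4  4  4  4  4  4
 G  0  1  2  2  3  3  3  4  4  5  5  5  5  5
 U  0  1  2  2  3  4  4  4  4  5  5  6  6  6
 U  0  1  2  2  3  4  4  4  4  5  5  6  7  7
 U  0  1  2  2  3  4  4  4  4  5  5  6  7  8
 G  0  1  2  2  3  4  4  5  5  5  5  6  7  8
 G  0  1  2  2  3  4  4  5  5  6  6  6  7  8
 G  0  1  2  2  3  4  4  5  5  6  6  6  7  8
dp[11][13] = 8. One LCS (by backtracking along matches): NUGNGUUU.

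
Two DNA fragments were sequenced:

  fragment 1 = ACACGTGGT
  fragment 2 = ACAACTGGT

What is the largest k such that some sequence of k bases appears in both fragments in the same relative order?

8

Let dp[i][j] be the LCS length of the first i bases of fragment 1 and the first j bases of fragment 2. dp[i][j] = dp[i-1][j-1]+1 when the i-th and j-th bases match, else max(dp[i-1][j], dp[i][j-1]).
    ·  A  C  A  A  C  T  G  G  T
 ·  0  0  0  0  0  0  0  0  0  0
 A  0  1  1  1  1  1  1  1  1  1
 C  0  1  2  2  2  2  2  2  2  2
 A  0  1  2  3  3  3  3  3  3  3
 C  0  1  2  3  3  4  4  4  4  4
 G  0  1  2  3  3  4  4  5  5  5
 T  0  1  2  3  3  4  5  5  5  6
 G  0  1  2  3  3  4  5  6  6  6
 G  0  1  2  3  3  4  5  6  7  7
 T  0  1  2  3  3  4  5  6  7  8
dp[9][9] = 8. One LCS (by backtracking along matches): ACACTGGT.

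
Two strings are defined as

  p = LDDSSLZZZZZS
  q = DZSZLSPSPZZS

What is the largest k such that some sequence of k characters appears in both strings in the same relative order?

6

Match L [1,5], S [4,6], S [5,8], Z [10,10], Z [11,11], S [12,12] — 6 characters in the same relative order in both. dp[12][12] = 6 confirms this is the maximum.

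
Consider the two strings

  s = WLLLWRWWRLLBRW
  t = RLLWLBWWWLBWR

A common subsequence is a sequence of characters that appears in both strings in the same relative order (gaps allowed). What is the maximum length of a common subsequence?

9

One common subsequence of length 9: L [2,2]; then L [3,3]; then L [4,5]; then W [5,7]; then W [7,8]; then W [8,9]; then L [11,10]; then B [12,11]; then R [13,13], and the DP table's final entry dp[14][13] is also 9, so no common subsequence is longer.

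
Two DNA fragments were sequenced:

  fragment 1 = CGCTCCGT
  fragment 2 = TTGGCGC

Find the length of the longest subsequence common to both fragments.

Let dp[i][j] be the LCS length of the first i bases of fragment 1 and the first j bases of fragment 2. dp[i][j] = dp[i-1][j-1]+1 when the i-th and j-th bases match, else max(dp[i-1][j], dp[i][j-1]).
    ·  T  T  G  G  C  G  C
 ·  0  0  0  0  0  0  0  0
 C  0  0  0  0  0  1  1  1
 G  0  0  0  1  1  1  2  2
 C  0  0  0  1  1  2  2  3
 T  0  1  1  1  1  2  2  3
 C  0  1  1  1  1  2  2  3
 C  0  1  1  1  1  2  2  3
 G  0  1  1  2  2  2  3  3
 T  0  1  2  2  2  2  3  3
dp[8][7] = 3. One LCS (by backtracking along matches): CGC.

3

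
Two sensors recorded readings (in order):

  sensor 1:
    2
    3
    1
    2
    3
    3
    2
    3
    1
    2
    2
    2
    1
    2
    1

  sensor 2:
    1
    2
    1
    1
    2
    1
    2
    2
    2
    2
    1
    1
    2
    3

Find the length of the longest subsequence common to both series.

9

Pick 2 [1,2]; then 1 [3,4]; then 2 [4,5]; then 2 [7,7]; then 2 [10,8]; then 2 [11,9]; then 2 [12,10]; then 1 [13,12]; then 2 [14,13]; all 9 values appear in both, in order. Since dp[15][14] = 9, nothing longer is possible.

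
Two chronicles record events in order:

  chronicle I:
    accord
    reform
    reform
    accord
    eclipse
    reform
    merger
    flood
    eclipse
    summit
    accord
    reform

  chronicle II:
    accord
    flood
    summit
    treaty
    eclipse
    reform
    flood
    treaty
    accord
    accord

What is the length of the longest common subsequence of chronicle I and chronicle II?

Taking accord at chronicle I[1]=chronicle II[1]; then eclipse at chronicle I[5]=chronicle II[5]; then reform at chronicle I[6]=chronicle II[6]; then flood at chronicle I[8]=chronicle II[7]; then accord at chronicle I[11]=chronicle II[10] gives a common subsequence of length 5. Since dp[12][10] = 5, nothing longer is possible.

5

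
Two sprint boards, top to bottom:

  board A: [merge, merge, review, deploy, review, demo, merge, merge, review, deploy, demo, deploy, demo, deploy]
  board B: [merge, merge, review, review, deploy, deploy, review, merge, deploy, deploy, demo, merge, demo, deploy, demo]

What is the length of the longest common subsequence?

10

Pick merge [1,1], then merge [2,2], then review [3,4], then deploy [4,6], then review [5,7], then demo [6,11], then merge [8,12], then demo [11,13], then deploy [12,14], then demo [13,15]; all 10 tasks appear in both, in order. Since dp[14][15] = 10, nothing longer is possible.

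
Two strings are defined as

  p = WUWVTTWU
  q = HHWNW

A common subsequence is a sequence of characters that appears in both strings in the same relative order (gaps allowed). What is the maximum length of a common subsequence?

2

Pick W [1,3], then W [7,5]; all 2 characters appear in both, in order. dp[8][5] = 2 confirms this is the maximum.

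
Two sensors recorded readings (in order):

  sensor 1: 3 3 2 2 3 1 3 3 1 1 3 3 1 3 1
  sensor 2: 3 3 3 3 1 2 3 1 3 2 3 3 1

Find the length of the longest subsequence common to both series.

10

Match 3 at sensor 1[1]=sensor 2[2] → 3 at sensor 1[2]=sensor 2[3] → 3 at sensor 1[5]=sensor 2[4] → 1 at sensor 1[6]=sensor 2[5] → 3 at sensor 1[8]=sensor 2[7] → 1 at sensor 1[10]=sensor 2[8] → 3 at sensor 1[11]=sensor 2[9] → 3 at sensor 1[12]=sensor 2[11] → 3 at sensor 1[14]=sensor 2[12] → 1 at sensor 1[15]=sensor 2[13] — 10 values in the same relative order in both. dp[15][13] = 10 confirms this is the maximum.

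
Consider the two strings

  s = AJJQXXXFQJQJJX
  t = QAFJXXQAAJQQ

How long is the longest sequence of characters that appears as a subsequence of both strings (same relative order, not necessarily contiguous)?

7

One common subsequence of length 7: A (s #1, t #2), J (s #3, t #4), X (s #6, t #5), X (s #7, t #6), Q (s #9, t #7), J (s #10, t #10), Q (s #11, t #12). Since dp[14][12] = 7, nothing longer is possible.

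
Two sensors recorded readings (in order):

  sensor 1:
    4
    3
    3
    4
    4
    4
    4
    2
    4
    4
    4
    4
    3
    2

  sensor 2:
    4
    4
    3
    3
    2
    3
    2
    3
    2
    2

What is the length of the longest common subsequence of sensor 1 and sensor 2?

Let dp[i][j] be the LCS length of the first i values of sensor 1 and the first j values of sensor 2. dp[i][j] = dp[i-1][j-1]+1 when the i-th and j-th values match, else max(dp[i-1][j], dp[i][j-1]).
    ·  4  4  3  3  2  3  2  3  2  2
 ·  0  0  0  0  0  0  0  0  0  0  0
 4  0  1  1  1  1  1  1  1  1  1  1
 3  0  1  1  2  2  2  2  2  2  2  2
 3  0  1  1  2  3  3  3  3  3  3  3
 4  0  1  2  2  3  3  3  3  3  3  3
 4  0  1  2  2  3  3  3  3  3  3  3
 4  0  1  2  2  3  3  3  3  3  3  3
 4  0  1  2  2  3  3  3  3  3  3  3
 2  0  1  2  2  3  4  4  4  4  4  4
 4  0  1  2  2  3  4  4  4  4  4  4
 4  0  1  2  2  3  4  4  4  4  4  4
 4  0  1  2  2  3  4  4  4  4  4  4
 4  0  1  2  2  3  4  4  4  4  4  4
 3  0  1  2  3  3  4  5  5  5  5  5
 2  0  1  2  3  3  4  5  6  6  6  6
dp[14][10] = 6. One LCS (by backtracking along matches): 4, 3, 3, 2, 3, 2.

6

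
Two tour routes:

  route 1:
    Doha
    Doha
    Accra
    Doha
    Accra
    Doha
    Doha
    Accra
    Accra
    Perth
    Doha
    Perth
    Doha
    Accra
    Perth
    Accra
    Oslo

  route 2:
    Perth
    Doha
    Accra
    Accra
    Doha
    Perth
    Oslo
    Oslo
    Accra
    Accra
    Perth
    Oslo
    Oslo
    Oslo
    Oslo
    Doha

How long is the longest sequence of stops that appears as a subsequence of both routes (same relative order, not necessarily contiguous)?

8

Pick Doha (route 1 #2, route 2 #2); then Accra (route 1 #3, route 2 #3); then Accra (route 1 #5, route 2 #4); then Doha (route 1 #6, route 2 #5); then Accra (route 1 #8, route 2 #9); then Accra (route 1 #9, route 2 #10); then Perth (route 1 #10, route 2 #11); then Doha (route 1 #13, route 2 #16); all 8 stops appear in both, in order, and the DP table's final entry dp[17][16] is also 8, so no common subsequence is longer.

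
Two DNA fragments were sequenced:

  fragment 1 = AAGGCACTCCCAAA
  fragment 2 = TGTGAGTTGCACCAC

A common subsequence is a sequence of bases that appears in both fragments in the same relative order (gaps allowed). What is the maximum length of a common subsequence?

Match A at fragment 1[2]=fragment 2[5], then G at fragment 1[3]=fragment 2[6], then G at fragment 1[4]=fragment 2[9], then C at fragment 1[5]=fragment 2[10], then A at fragment 1[6]=fragment 2[11], then C at fragment 1[7]=fragment 2[12], then C at fragment 1[9]=fragment 2[13], then C at fragment 1[11]=fragment 2[15] — 8 bases in the same relative order in both, and the DP table's final entry dp[14][15] is also 8, so no common subsequence is longer.

8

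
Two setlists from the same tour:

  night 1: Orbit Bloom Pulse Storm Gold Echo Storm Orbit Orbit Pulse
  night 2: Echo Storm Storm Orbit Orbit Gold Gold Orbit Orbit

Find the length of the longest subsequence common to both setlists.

One common subsequence of length 4: Orbit (night 1 #1, night 2 #5), then Gold (night 1 #5, night 2 #7), then Orbit (night 1 #8, night 2 #8), then Orbit (night 1 #9, night 2 #9), and the DP table's final entry dp[10][9] is also 4, so no common subsequence is longer.

4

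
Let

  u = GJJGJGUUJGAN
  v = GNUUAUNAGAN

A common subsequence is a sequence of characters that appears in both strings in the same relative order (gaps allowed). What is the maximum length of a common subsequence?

Match G [1,1], U [7,4], U [8,6], G [10,9], A [11,10], N [12,11] — 6 characters in the same relative order in both. The LCS DP gives dp[12][11] = 6, so this is optimal.

6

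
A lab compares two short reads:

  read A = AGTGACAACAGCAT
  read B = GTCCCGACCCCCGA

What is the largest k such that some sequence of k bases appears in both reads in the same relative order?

8

Taking G (read A #2, read B #1) → T (read A #3, read B #2) → G (read A #4, read B #6) → A (read A #5, read B #7) → C (read A #6, read B #11) → C (read A #9, read B #12) → G (read A #11, read B #13) → A (read A #13, read B #14) gives a common subsequence of length 8, and the DP table's final entry dp[14][14] is also 8, so no common subsequence is longer.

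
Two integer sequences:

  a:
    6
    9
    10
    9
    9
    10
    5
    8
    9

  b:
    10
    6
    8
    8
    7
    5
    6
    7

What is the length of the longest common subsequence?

Taking 6 (a #1, b #2) → 5 (a #7, b #6) gives a common subsequence of length 2. The LCS DP gives dp[9][8] = 2, so this is optimal.

2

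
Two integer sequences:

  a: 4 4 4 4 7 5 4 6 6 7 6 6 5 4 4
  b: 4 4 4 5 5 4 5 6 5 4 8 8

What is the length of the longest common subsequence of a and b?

Match 4 [1,1]; then 4 [2,2]; then 4 [3,3]; then 4 [4,6]; then 5 [6,7]; then 6 [12,8]; then 5 [13,9]; then 4 [14,10] — 8 values in the same relative order in both. dp[15][12] = 8 confirms this is the maximum.

8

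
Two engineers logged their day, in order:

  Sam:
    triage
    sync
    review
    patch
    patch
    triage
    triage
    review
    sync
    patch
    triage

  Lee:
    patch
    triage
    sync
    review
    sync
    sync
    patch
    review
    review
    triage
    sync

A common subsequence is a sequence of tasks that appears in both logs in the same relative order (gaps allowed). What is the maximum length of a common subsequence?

6

Taking triage (Sam #1, Lee #2); then sync (Sam #2, Lee #3); then review (Sam #3, Lee #4); then patch (Sam #4, Lee #7); then triage (Sam #7, Lee #10); then sync (Sam #9, Lee #11) gives a common subsequence of length 6, and the DP table's final entry dp[11][11] is also 6, so no common subsequence is longer.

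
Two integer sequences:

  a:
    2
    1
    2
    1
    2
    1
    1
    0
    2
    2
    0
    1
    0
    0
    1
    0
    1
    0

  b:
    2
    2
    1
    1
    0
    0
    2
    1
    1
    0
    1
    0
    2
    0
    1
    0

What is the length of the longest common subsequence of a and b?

Match 2 [1,2]; then 1 [2,3]; then 1 [4,4]; then 2 [5,7]; then 1 [6,8]; then 1 [7,9]; then 0 [11,10]; then 1 [12,11]; then 0 [13,12]; then 0 [16,14]; then 1 [17,15]; then 0 [18,16] — 12 values in the same relative order in both. dp[18][16] = 12 confirms this is the maximum.

12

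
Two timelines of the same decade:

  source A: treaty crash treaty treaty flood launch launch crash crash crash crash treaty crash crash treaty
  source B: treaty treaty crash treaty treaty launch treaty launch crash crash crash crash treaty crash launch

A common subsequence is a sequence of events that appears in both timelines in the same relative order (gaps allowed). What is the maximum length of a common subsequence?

Pick treaty [1,2]; then crash [2,3]; then treaty [3,4]; then treaty [4,5]; then launch [6,6]; then launch [7,8]; then crash [8,9]; then crash [9,10]; then crash [10,11]; then crash [11,12]; then treaty [12,13]; then crash [13,14]; all 12 events appear in both, in order. dp[15][15] = 12 confirms this is the maximum.

12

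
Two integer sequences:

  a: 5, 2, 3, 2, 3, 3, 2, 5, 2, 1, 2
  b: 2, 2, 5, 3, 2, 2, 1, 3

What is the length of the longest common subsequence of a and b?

6

One common subsequence of length 6: 2 (a #2, b #1) → 2 (a #4, b #2) → 3 (a #6, b #4) → 2 (a #7, b #5) → 2 (a #9, b #6) → 1 (a #10, b #7). Since dp[11][8] = 6, nothing longer is possible.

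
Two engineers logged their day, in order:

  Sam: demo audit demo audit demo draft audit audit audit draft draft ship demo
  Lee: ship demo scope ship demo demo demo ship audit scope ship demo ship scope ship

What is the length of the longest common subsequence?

6

One common subsequence of length 6: demo (Sam #1, Lee #5); then demo (Sam #3, Lee #6); then demo (Sam #5, Lee #7); then audit (Sam #7, Lee #9); then ship (Sam #12, Lee #11); then demo (Sam #13, Lee #12). Since dp[13][15] = 6, nothing longer is possible.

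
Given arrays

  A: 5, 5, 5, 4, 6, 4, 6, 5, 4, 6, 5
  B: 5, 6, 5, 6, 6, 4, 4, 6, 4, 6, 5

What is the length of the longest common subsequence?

Let dp[i][j] be the LCS length of the first i values of A and the first j values of B. dp[i][j] = dp[i-1][j-1]+1 when the i-th and j-th values match, else max(dp[i-1][j], dp[i][j-1]).
    ·  5  6  5  6  6  4  4  6  4  6  5
 ·  0  0  0  0  0  0  0  0  0  0  0  0
 5  0  1  1  1  1  1  1  1  1  1  1  1
 5  0  1  1  2  2  2  2  2  2  2  2  2
 5  0  1  1  2  2  2  2  2  2  2  2  3
 4  0  1  1  2  2  2  3  3  3  3  3  3
 6  0  1  2  2  3  3  3  3  4  4  4  4
 4  0  1  2  2  3  3  4  4  4  5  5  5
 6  0  1  2  2  3  4  4  4  5  5  6  6
 5  0  1  2  3  3  4  4  4  5  5  6  7
 4  0  1  2  3  3  4  5  5  5  6  6  7
 6  0  1  2  3  4  4  5  5  6  6  7  7
 5  0  1  2  3  4  4  5  5  6  6  7  8
dp[11][11] = 8. One LCS (by backtracking along matches): 5, 5, 4, 4, 6, 4, 6, 5.

8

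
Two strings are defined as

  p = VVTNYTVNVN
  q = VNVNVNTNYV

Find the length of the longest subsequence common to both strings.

6

Let dp[i][j] be the LCS length of the first i characters of p and the first j characters of q. dp[i][j] = dp[i-1][j-1]+1 when the i-th and j-th characters match, else max(dp[i-1][j], dp[i][j-1]).
    ·  V  N  V  N  V  N  T  N  Y  V
 ·  0  0  0  0  0  0  0  0  0  0  0
 V  0  1  1  1  1  1  1  1  1  1  1
 V  0  1  1  2  2  2  2  2  2  2  2
 T  0  1  1  2  2  2  2  3  3  3  3
 N  0  1  2  2  3  3  3  3  4  4  4
 Y  0  1  2  2  3  3  3  3  4  5  5
 T  0  1  2  2  3  3  3  4  4  5  5
 V  0  1  2  3  3  4  4  4  4  5  6
 N  0  1  2  3  4  4  5  5  5  5  6
 V  0  1  2  3  4  5  5  5  5  5  6
 N  0  1  2  3  4  5  6  6  6  6  6
dp[10][10] = 6. One LCS (by backtracking along matches): VVTNYV.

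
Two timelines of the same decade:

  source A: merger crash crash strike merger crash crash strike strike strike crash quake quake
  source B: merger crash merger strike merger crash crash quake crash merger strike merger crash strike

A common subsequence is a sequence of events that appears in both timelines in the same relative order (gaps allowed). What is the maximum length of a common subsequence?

One common subsequence of length 8: merger [1,1]; then crash [2,2]; then strike [4,4]; then merger [5,5]; then crash [6,7]; then crash [7,9]; then strike [8,11]; then strike [10,14]. The LCS DP gives dp[13][14] = 8, so this is optimal.

8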